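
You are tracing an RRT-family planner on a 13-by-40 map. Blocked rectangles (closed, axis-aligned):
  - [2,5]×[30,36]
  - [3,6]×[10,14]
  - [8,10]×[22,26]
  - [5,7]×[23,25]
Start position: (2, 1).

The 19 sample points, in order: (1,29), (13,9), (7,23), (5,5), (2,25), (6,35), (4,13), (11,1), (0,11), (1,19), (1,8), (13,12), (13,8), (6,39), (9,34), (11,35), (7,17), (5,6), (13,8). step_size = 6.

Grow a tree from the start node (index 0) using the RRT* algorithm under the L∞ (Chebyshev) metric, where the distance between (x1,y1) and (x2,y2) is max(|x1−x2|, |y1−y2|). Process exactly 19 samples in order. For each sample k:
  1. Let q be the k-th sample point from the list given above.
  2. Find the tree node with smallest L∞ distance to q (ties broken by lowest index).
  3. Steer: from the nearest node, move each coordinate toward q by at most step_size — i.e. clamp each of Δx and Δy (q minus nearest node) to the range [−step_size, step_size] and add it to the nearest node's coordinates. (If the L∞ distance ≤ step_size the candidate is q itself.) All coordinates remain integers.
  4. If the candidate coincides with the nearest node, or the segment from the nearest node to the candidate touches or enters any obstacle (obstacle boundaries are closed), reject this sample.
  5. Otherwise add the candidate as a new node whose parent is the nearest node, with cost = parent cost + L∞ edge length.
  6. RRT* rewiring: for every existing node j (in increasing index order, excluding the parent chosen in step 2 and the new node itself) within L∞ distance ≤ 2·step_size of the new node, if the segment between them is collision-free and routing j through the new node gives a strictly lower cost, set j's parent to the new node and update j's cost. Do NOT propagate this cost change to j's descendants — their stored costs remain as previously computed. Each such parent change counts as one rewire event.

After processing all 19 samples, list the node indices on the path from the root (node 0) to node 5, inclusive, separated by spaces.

Path: 0 1 4 5

1. q=(1,29) nearest=0 d=28 new=(1,7) → add node 1 parent=0 cost=6
2. q=(13,9) nearest=0 d=11 new=(8,7) → add node 2 parent=0 cost=6
3. q=(7,23) nearest=1 d=16 new=(7,13) → blocked by [3,6]×[10,14], reject
4. q=(5,5) nearest=2 d=3 new=(5,5) → add node 3 parent=2 cost=9
5. q=(2,25) nearest=1 d=18 new=(2,13) → add node 4 parent=1 cost=12
6. q=(6,35) nearest=4 d=22 new=(6,19) → add node 5 parent=4 cost=18
7. q=(4,13) nearest=4 d=2 new=(4,13) → blocked by [3,6]×[10,14], reject
8. q=(11,1) nearest=2 d=6 new=(11,1) → add node 6 parent=2 cost=12
9. q=(0,11) nearest=4 d=2 new=(0,11) → add node 7 parent=4 cost=14
10. q=(1,19) nearest=5 d=5 new=(1,19) → add node 8 parent=5 cost=23
11. q=(1,8) nearest=1 d=1 new=(1,8) → add node 9 parent=1 cost=7; rewire 7→9 (10<14); rewire 8→9 (18<23)
12. q=(13,12) nearest=2 d=5 new=(13,12) → add node 10 parent=2 cost=11
13. q=(13,8) nearest=10 d=4 new=(13,8) → add node 11 parent=10 cost=15
14. q=(6,39) nearest=5 d=20 new=(6,25) → blocked by [5,7]×[23,25], reject
15. q=(9,34) nearest=5 d=15 new=(9,25) → blocked by [8,10]×[22,26], reject
16. q=(11,35) nearest=5 d=16 new=(11,25) → blocked by [8,10]×[22,26], reject
17. q=(7,17) nearest=5 d=2 new=(7,17) → add node 12 parent=5 cost=20
18. q=(5,6) nearest=3 d=1 new=(5,6) → add node 13 parent=3 cost=10
19. q=(13,8) nearest=11 d=0 → coincident, reject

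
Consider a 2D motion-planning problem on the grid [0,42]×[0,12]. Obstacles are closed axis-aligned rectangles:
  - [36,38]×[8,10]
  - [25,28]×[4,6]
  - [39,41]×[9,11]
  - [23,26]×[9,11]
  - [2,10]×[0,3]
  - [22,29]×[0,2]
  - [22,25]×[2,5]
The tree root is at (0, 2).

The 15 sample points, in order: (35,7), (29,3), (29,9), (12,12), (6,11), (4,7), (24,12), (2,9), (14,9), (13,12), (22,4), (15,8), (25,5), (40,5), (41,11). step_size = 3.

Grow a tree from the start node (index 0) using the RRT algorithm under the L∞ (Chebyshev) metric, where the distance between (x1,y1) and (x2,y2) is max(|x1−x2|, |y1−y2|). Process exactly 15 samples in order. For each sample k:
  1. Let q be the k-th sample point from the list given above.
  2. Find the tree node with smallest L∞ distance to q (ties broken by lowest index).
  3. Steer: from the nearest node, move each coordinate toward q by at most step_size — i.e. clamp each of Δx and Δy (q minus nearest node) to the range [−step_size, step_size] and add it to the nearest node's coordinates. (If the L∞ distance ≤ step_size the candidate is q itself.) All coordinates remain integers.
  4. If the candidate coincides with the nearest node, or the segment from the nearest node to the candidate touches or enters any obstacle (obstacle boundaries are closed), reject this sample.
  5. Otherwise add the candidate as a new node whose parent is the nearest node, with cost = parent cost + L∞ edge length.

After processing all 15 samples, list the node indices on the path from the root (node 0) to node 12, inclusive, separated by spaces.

Path: 0 1 2 3 6 8 10 12

1. q=(35,7) nearest=0 d=35 new=(3,5) → add node 1 parent=0 cost=3
2. q=(29,3) nearest=1 d=26 new=(6,3) → blocked by [2,10]×[0,3], reject
3. q=(29,9) nearest=1 d=26 new=(6,8) → add node 2 parent=1 cost=6
4. q=(12,12) nearest=2 d=6 new=(9,11) → add node 3 parent=2 cost=9
5. q=(6,11) nearest=2 d=3 new=(6,11) → add node 4 parent=2 cost=9
6. q=(4,7) nearest=1 d=2 new=(4,7) → add node 5 parent=1 cost=5
7. q=(24,12) nearest=3 d=15 new=(12,12) → add node 6 parent=3 cost=12
8. q=(2,9) nearest=5 d=2 new=(2,9) → add node 7 parent=5 cost=7
9. q=(14,9) nearest=6 d=3 new=(14,9) → add node 8 parent=6 cost=15
10. q=(13,12) nearest=6 d=1 new=(13,12) → add node 9 parent=6 cost=13
11. q=(22,4) nearest=8 d=8 new=(17,6) → add node 10 parent=8 cost=18
12. q=(15,8) nearest=8 d=1 new=(15,8) → add node 11 parent=8 cost=16
13. q=(25,5) nearest=10 d=8 new=(20,5) → add node 12 parent=10 cost=21
14. q=(40,5) nearest=12 d=20 new=(23,5) → blocked by [22,25]×[2,5], reject
15. q=(41,11) nearest=12 d=21 new=(23,8) → add node 13 parent=12 cost=24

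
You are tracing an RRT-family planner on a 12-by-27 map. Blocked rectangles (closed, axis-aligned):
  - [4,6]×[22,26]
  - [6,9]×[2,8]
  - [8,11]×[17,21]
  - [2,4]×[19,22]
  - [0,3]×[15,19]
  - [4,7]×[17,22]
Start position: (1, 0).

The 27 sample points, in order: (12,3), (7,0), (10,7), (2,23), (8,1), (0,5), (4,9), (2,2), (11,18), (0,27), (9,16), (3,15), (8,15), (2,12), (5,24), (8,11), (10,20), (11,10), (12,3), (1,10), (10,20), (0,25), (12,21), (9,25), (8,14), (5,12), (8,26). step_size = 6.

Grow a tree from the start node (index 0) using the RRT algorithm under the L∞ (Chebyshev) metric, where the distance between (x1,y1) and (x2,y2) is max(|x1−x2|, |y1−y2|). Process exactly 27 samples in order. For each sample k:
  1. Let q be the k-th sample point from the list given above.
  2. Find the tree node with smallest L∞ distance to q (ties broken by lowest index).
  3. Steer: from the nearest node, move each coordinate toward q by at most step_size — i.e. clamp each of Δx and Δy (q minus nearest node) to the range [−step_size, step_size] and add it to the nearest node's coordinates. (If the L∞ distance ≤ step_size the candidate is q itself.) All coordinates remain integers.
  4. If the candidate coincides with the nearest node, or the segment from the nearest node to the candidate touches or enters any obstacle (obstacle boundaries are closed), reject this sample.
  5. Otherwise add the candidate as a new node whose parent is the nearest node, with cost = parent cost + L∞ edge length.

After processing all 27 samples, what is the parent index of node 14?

1. q=(12,3) nearest=0 d=11 new=(7,3) → blocked by [6,9]×[2,8], reject
2. q=(7,0) nearest=0 d=6 new=(7,0) → add node 1 parent=0 cost=6
3. q=(10,7) nearest=1 d=7 new=(10,6) → blocked by [6,9]×[2,8], reject
4. q=(2,23) nearest=0 d=23 new=(2,6) → add node 2 parent=0 cost=6
5. q=(8,1) nearest=1 d=1 new=(8,1) → add node 3 parent=1 cost=7
6. q=(0,5) nearest=2 d=2 new=(0,5) → add node 4 parent=2 cost=8
7. q=(4,9) nearest=2 d=3 new=(4,9) → add node 5 parent=2 cost=9
8. q=(2,2) nearest=0 d=2 new=(2,2) → add node 6 parent=0 cost=2
9. q=(11,18) nearest=5 d=9 new=(10,15) → add node 7 parent=5 cost=15
10. q=(0,27) nearest=7 d=12 new=(4,21) → blocked by [8,11]×[17,21], reject
11. q=(9,16) nearest=7 d=1 new=(9,16) → add node 8 parent=7 cost=16
12. q=(3,15) nearest=5 d=6 new=(3,15) → blocked by [0,3]×[15,19], reject
13. q=(8,15) nearest=8 d=1 new=(8,15) → add node 9 parent=8 cost=17
14. q=(2,12) nearest=5 d=3 new=(2,12) → add node 10 parent=5 cost=12
15. q=(5,24) nearest=8 d=8 new=(5,22) → blocked by [4,6]×[22,26], reject
16. q=(8,11) nearest=5 d=4 new=(8,11) → add node 11 parent=5 cost=13
17. q=(10,20) nearest=8 d=4 new=(10,20) → blocked by [8,11]×[17,21], reject
18. q=(11,10) nearest=11 d=3 new=(11,10) → add node 12 parent=11 cost=16
19. q=(12,3) nearest=3 d=4 new=(12,3) → add node 13 parent=3 cost=11
20. q=(1,10) nearest=10 d=2 new=(1,10) → add node 14 parent=10 cost=14
21. q=(10,20) nearest=8 d=4 new=(10,20) → blocked by [8,11]×[17,21], reject
22. q=(0,25) nearest=8 d=9 new=(3,22) → blocked by [8,11]×[17,21], reject
23. q=(12,21) nearest=8 d=5 new=(12,21) → blocked by [8,11]×[17,21], reject
24. q=(9,25) nearest=8 d=9 new=(9,22) → blocked by [8,11]×[17,21], reject
25. q=(8,14) nearest=9 d=1 new=(8,14) → add node 15 parent=9 cost=18
26. q=(5,12) nearest=5 d=3 new=(5,12) → add node 16 parent=5 cost=12
27. q=(8,26) nearest=8 d=10 new=(8,22) → blocked by [8,11]×[17,21], reject

Parent of node 14: 10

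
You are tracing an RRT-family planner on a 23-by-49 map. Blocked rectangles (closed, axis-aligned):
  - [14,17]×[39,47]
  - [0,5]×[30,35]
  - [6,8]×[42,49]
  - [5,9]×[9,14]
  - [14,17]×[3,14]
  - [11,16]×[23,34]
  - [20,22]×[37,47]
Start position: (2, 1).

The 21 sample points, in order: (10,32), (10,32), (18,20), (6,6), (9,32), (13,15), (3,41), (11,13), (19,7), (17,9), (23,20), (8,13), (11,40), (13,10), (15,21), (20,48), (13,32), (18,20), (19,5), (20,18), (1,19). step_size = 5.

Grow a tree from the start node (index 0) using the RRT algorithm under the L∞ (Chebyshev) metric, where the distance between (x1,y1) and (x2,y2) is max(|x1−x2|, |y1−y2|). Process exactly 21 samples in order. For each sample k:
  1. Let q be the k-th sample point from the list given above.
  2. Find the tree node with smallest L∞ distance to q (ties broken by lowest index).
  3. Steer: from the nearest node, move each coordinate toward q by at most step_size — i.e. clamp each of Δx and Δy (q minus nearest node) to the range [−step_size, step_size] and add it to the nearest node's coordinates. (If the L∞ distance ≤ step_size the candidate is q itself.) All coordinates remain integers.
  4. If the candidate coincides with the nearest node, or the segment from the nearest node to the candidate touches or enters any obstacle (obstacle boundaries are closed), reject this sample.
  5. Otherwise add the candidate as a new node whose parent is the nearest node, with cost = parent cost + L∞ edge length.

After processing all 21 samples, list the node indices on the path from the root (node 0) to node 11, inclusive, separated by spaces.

Path: 0 1 2 5 8 11

1. q=(10,32) nearest=0 d=31 new=(7,6) → add node 1 parent=0 cost=5
2. q=(10,32) nearest=1 d=26 new=(10,11) → blocked by [5,9]×[9,14], reject
3. q=(18,20) nearest=1 d=14 new=(12,11) → add node 2 parent=1 cost=10
4. q=(6,6) nearest=1 d=1 new=(6,6) → add node 3 parent=1 cost=6
5. q=(9,32) nearest=2 d=21 new=(9,16) → add node 4 parent=2 cost=15
6. q=(13,15) nearest=2 d=4 new=(13,15) → add node 5 parent=2 cost=14
7. q=(3,41) nearest=4 d=25 new=(4,21) → add node 6 parent=4 cost=20
8. q=(11,13) nearest=2 d=2 new=(11,13) → add node 7 parent=2 cost=12
9. q=(19,7) nearest=2 d=7 new=(17,7) → blocked by [14,17]×[3,14], reject
10. q=(17,9) nearest=2 d=5 new=(17,9) → blocked by [14,17]×[3,14], reject
11. q=(23,20) nearest=5 d=10 new=(18,20) → add node 8 parent=5 cost=19
12. q=(8,13) nearest=4 d=3 new=(8,13) → blocked by [5,9]×[9,14], reject
13. q=(11,40) nearest=6 d=19 new=(9,26) → add node 9 parent=6 cost=25
14. q=(13,10) nearest=2 d=1 new=(13,10) → add node 10 parent=2 cost=11
15. q=(15,21) nearest=8 d=3 new=(15,21) → add node 11 parent=8 cost=22
16. q=(20,48) nearest=9 d=22 new=(14,31) → blocked by [11,16]×[23,34], reject
17. q=(13,32) nearest=9 d=6 new=(13,31) → blocked by [11,16]×[23,34], reject
18. q=(18,20) nearest=8 d=0 → coincident, reject
19. q=(19,5) nearest=10 d=6 new=(18,5) → blocked by [14,17]×[3,14], reject
20. q=(20,18) nearest=8 d=2 new=(20,18) → add node 12 parent=8 cost=21
21. q=(1,19) nearest=6 d=3 new=(1,19) → add node 13 parent=6 cost=23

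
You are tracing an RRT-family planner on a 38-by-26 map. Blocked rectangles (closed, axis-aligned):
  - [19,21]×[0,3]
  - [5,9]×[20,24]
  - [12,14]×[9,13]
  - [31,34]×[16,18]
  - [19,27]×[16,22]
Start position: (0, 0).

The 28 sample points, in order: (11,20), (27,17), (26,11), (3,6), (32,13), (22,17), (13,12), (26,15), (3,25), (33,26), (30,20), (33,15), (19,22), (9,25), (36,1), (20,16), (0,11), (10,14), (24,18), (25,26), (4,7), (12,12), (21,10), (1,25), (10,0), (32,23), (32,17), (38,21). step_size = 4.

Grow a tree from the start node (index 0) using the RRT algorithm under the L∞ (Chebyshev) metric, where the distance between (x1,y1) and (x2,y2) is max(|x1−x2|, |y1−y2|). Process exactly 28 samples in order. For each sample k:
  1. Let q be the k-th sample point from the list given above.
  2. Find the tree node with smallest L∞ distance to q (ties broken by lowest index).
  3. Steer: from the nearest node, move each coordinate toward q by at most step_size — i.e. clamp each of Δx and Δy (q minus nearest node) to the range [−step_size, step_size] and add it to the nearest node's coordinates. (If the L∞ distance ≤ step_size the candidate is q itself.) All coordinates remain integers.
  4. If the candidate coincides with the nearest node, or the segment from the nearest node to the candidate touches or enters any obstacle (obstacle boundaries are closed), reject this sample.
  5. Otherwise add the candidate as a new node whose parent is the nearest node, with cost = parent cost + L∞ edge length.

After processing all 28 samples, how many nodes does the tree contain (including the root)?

1. q=(11,20) nearest=0 d=20 new=(4,4) → add node 1 parent=0 cost=4
2. q=(27,17) nearest=1 d=23 new=(8,8) → add node 2 parent=1 cost=8
3. q=(26,11) nearest=2 d=18 new=(12,11) → blocked by [12,14]×[9,13], reject
4. q=(3,6) nearest=1 d=2 new=(3,6) → add node 3 parent=1 cost=6
5. q=(32,13) nearest=2 d=24 new=(12,12) → blocked by [12,14]×[9,13], reject
6. q=(22,17) nearest=2 d=14 new=(12,12) → blocked by [12,14]×[9,13], reject
7. q=(13,12) nearest=2 d=5 new=(12,12) → blocked by [12,14]×[9,13], reject
8. q=(26,15) nearest=2 d=18 new=(12,12) → blocked by [12,14]×[9,13], reject
9. q=(3,25) nearest=2 d=17 new=(4,12) → add node 4 parent=2 cost=12
10. q=(33,26) nearest=2 d=25 new=(12,12) → blocked by [12,14]×[9,13], reject
11. q=(30,20) nearest=2 d=22 new=(12,12) → blocked by [12,14]×[9,13], reject
12. q=(33,15) nearest=2 d=25 new=(12,12) → blocked by [12,14]×[9,13], reject
13. q=(19,22) nearest=2 d=14 new=(12,12) → blocked by [12,14]×[9,13], reject
14. q=(9,25) nearest=4 d=13 new=(8,16) → add node 5 parent=4 cost=16
15. q=(36,1) nearest=2 d=28 new=(12,4) → add node 6 parent=2 cost=12
16. q=(20,16) nearest=2 d=12 new=(12,12) → blocked by [12,14]×[9,13], reject
17. q=(0,11) nearest=4 d=4 new=(0,11) → add node 7 parent=4 cost=16
18. q=(10,14) nearest=5 d=2 new=(10,14) → add node 8 parent=5 cost=18
19. q=(24,18) nearest=6 d=14 new=(16,8) → add node 9 parent=6 cost=16
20. q=(25,26) nearest=8 d=15 new=(14,18) → add node 10 parent=8 cost=22
21. q=(4,7) nearest=3 d=1 new=(4,7) → add node 11 parent=3 cost=7
22. q=(12,12) nearest=8 d=2 new=(12,12) → blocked by [12,14]×[9,13], reject
23. q=(21,10) nearest=9 d=5 new=(20,10) → add node 12 parent=9 cost=20
24. q=(1,25) nearest=5 d=9 new=(4,20) → add node 13 parent=5 cost=20
25. q=(10,0) nearest=6 d=4 new=(10,0) → add node 14 parent=6 cost=16
26. q=(32,23) nearest=12 d=13 new=(24,14) → add node 15 parent=12 cost=24
27. q=(32,17) nearest=15 d=8 new=(28,17) → blocked by [19,27]×[16,22], reject
28. q=(38,21) nearest=15 d=14 new=(28,18) → blocked by [19,27]×[16,22], reject

Node count: 16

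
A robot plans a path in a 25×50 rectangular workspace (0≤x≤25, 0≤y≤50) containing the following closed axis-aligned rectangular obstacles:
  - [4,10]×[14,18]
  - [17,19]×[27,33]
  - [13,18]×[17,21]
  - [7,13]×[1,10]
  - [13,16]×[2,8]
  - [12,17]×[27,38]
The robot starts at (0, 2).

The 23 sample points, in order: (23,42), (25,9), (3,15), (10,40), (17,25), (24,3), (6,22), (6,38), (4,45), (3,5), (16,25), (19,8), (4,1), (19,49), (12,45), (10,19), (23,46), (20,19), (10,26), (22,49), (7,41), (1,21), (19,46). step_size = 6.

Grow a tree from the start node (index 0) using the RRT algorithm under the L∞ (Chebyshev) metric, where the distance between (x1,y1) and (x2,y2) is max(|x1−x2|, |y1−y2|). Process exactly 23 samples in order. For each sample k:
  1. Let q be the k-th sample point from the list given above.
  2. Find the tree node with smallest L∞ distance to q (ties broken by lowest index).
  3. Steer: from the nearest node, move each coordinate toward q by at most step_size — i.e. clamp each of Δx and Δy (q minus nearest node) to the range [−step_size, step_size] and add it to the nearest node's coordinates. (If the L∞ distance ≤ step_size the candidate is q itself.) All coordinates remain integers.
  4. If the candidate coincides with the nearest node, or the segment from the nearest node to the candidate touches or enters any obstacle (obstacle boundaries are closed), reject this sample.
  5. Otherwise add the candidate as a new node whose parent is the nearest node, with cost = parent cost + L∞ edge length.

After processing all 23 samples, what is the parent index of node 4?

Parent of node 4: 0

1. q=(23,42) nearest=0 d=40 new=(6,8) → add node 1 parent=0 cost=6
2. q=(25,9) nearest=1 d=19 new=(12,9) → blocked by [7,13]×[1,10], reject
3. q=(3,15) nearest=1 d=7 new=(3,14) → add node 2 parent=1 cost=12
4. q=(10,40) nearest=2 d=26 new=(9,20) → blocked by [4,10]×[14,18], reject
5. q=(17,25) nearest=2 d=14 new=(9,20) → blocked by [4,10]×[14,18], reject
6. q=(24,3) nearest=1 d=18 new=(12,3) → blocked by [7,13]×[1,10], reject
7. q=(6,22) nearest=2 d=8 new=(6,20) → blocked by [4,10]×[14,18], reject
8. q=(6,38) nearest=2 d=24 new=(6,20) → blocked by [4,10]×[14,18], reject
9. q=(4,45) nearest=2 d=31 new=(4,20) → add node 3 parent=2 cost=18
10. q=(3,5) nearest=0 d=3 new=(3,5) → add node 4 parent=0 cost=3
11. q=(16,25) nearest=3 d=12 new=(10,25) → add node 5 parent=3 cost=24
12. q=(19,8) nearest=1 d=13 new=(12,8) → blocked by [7,13]×[1,10], reject
13. q=(4,1) nearest=0 d=4 new=(4,1) → add node 6 parent=0 cost=4
14. q=(19,49) nearest=5 d=24 new=(16,31) → blocked by [12,17]×[27,38], reject
15. q=(12,45) nearest=5 d=20 new=(12,31) → blocked by [12,17]×[27,38], reject
16. q=(10,19) nearest=3 d=6 new=(10,19) → add node 7 parent=3 cost=24
17. q=(23,46) nearest=5 d=21 new=(16,31) → blocked by [12,17]×[27,38], reject
18. q=(20,19) nearest=5 d=10 new=(16,19) → blocked by [13,18]×[17,21], reject
19. q=(10,26) nearest=5 d=1 new=(10,26) → add node 8 parent=5 cost=25
20. q=(22,49) nearest=8 d=23 new=(16,32) → blocked by [12,17]×[27,38], reject
21. q=(7,41) nearest=8 d=15 new=(7,32) → add node 9 parent=8 cost=31
22. q=(1,21) nearest=3 d=3 new=(1,21) → add node 10 parent=3 cost=21
23. q=(19,46) nearest=9 d=14 new=(13,38) → blocked by [12,17]×[27,38], reject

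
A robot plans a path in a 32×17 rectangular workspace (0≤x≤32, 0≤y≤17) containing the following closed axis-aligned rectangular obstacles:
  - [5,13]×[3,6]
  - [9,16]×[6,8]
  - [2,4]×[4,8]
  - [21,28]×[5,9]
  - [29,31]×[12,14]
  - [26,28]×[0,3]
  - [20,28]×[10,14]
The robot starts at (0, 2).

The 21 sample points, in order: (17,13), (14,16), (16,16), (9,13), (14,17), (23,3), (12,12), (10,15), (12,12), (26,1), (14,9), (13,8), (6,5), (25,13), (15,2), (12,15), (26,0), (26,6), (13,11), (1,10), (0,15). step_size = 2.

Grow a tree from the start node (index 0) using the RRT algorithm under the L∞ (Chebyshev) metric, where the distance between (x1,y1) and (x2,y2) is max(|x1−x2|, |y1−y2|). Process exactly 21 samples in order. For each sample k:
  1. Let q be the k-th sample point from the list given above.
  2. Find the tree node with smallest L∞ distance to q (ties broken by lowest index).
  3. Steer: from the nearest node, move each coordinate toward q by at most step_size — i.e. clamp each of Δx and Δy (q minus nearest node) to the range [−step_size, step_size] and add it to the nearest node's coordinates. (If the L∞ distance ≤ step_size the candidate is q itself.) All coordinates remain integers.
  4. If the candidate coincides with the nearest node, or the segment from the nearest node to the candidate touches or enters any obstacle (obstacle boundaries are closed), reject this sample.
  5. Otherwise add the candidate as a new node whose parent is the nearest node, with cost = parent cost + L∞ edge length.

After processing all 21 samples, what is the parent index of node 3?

Parent of node 3: 2

1. q=(17,13) nearest=0 d=17 new=(2,4) → blocked by [2,4]×[4,8], reject
2. q=(14,16) nearest=0 d=14 new=(2,4) → blocked by [2,4]×[4,8], reject
3. q=(16,16) nearest=0 d=16 new=(2,4) → blocked by [2,4]×[4,8], reject
4. q=(9,13) nearest=0 d=11 new=(2,4) → blocked by [2,4]×[4,8], reject
5. q=(14,17) nearest=0 d=15 new=(2,4) → blocked by [2,4]×[4,8], reject
6. q=(23,3) nearest=0 d=23 new=(2,3) → add node 1 parent=0 cost=2
7. q=(12,12) nearest=1 d=10 new=(4,5) → blocked by [2,4]×[4,8], reject
8. q=(10,15) nearest=1 d=12 new=(4,5) → blocked by [2,4]×[4,8], reject
9. q=(12,12) nearest=1 d=10 new=(4,5) → blocked by [2,4]×[4,8], reject
10. q=(26,1) nearest=1 d=24 new=(4,1) → add node 2 parent=1 cost=4
11. q=(14,9) nearest=2 d=10 new=(6,3) → blocked by [5,13]×[3,6], reject
12. q=(13,8) nearest=2 d=9 new=(6,3) → blocked by [5,13]×[3,6], reject
13. q=(6,5) nearest=1 d=4 new=(4,5) → blocked by [2,4]×[4,8], reject
14. q=(25,13) nearest=2 d=21 new=(6,3) → blocked by [5,13]×[3,6], reject
15. q=(15,2) nearest=2 d=11 new=(6,2) → add node 3 parent=2 cost=6
16. q=(12,15) nearest=1 d=12 new=(4,5) → blocked by [2,4]×[4,8], reject
17. q=(26,0) nearest=3 d=20 new=(8,0) → add node 4 parent=3 cost=8
18. q=(26,6) nearest=4 d=18 new=(10,2) → add node 5 parent=4 cost=10
19. q=(13,11) nearest=3 d=9 new=(8,4) → blocked by [5,13]×[3,6], reject
20. q=(1,10) nearest=1 d=7 new=(1,5) → add node 6 parent=1 cost=4
21. q=(0,15) nearest=6 d=10 new=(0,7) → add node 7 parent=6 cost=6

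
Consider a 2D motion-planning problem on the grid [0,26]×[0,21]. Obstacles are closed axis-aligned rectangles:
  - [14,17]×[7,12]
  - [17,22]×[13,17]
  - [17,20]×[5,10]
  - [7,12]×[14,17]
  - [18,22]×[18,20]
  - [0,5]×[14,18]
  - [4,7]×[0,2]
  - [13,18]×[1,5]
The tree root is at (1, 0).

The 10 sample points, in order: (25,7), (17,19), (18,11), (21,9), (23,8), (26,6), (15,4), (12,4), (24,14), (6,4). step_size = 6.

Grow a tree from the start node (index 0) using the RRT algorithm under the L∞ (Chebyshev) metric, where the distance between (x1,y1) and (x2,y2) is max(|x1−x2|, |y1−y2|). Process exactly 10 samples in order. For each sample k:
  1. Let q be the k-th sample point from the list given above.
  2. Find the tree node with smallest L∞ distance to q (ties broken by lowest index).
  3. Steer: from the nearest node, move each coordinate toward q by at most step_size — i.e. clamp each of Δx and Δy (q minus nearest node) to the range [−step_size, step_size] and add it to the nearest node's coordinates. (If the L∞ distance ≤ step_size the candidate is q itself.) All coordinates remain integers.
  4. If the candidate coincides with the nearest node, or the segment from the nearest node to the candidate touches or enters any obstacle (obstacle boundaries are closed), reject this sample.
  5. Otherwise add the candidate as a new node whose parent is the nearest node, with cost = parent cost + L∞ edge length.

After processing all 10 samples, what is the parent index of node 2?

1. q=(25,7) nearest=0 d=24 new=(7,6) → add node 1 parent=0 cost=6
2. q=(17,19) nearest=1 d=13 new=(13,12) → add node 2 parent=1 cost=12
3. q=(18,11) nearest=2 d=5 new=(18,11) → blocked by [14,17]×[7,12], reject
4. q=(21,9) nearest=2 d=8 new=(19,9) → blocked by [14,17]×[7,12], reject
5. q=(23,8) nearest=2 d=10 new=(19,8) → blocked by [14,17]×[7,12], reject
6. q=(26,6) nearest=2 d=13 new=(19,6) → blocked by [14,17]×[7,12], reject
7. q=(15,4) nearest=1 d=8 new=(13,4) → blocked by [13,18]×[1,5], reject
8. q=(12,4) nearest=1 d=5 new=(12,4) → add node 3 parent=1 cost=11
9. q=(24,14) nearest=2 d=11 new=(19,14) → blocked by [17,22]×[13,17], reject
10. q=(6,4) nearest=1 d=2 new=(6,4) → add node 4 parent=1 cost=8

Parent of node 2: 1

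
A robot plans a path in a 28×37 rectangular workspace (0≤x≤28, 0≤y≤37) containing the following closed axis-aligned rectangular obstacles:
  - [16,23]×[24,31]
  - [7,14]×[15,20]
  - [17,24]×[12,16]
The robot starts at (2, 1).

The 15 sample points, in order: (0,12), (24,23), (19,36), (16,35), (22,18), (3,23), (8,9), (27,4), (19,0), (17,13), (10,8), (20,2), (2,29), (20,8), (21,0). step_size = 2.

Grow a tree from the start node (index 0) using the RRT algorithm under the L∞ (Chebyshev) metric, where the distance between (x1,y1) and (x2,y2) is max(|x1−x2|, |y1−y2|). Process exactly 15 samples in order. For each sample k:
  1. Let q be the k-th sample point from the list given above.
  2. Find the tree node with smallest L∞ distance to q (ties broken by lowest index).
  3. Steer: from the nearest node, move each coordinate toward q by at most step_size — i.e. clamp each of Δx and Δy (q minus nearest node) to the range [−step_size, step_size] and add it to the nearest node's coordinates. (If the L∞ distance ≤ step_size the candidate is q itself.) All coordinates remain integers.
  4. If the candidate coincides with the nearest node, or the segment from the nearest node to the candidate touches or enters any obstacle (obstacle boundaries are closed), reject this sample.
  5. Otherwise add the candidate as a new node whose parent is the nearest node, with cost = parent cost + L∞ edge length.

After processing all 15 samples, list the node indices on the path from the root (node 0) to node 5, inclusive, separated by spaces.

1. q=(0,12) nearest=0 d=11 new=(0,3) → add node 1 parent=0 cost=2
2. q=(24,23) nearest=0 d=22 new=(4,3) → add node 2 parent=0 cost=2
3. q=(19,36) nearest=1 d=33 new=(2,5) → add node 3 parent=1 cost=4
4. q=(16,35) nearest=3 d=30 new=(4,7) → add node 4 parent=3 cost=6
5. q=(22,18) nearest=2 d=18 new=(6,5) → add node 5 parent=2 cost=4
6. q=(3,23) nearest=4 d=16 new=(3,9) → add node 6 parent=4 cost=8
7. q=(8,9) nearest=4 d=4 new=(6,9) → add node 7 parent=4 cost=8
8. q=(27,4) nearest=5 d=21 new=(8,4) → add node 8 parent=5 cost=6
9. q=(19,0) nearest=8 d=11 new=(10,2) → add node 9 parent=8 cost=8
10. q=(17,13) nearest=8 d=9 new=(10,6) → add node 10 parent=8 cost=8
11. q=(10,8) nearest=10 d=2 new=(10,8) → add node 11 parent=10 cost=10
12. q=(20,2) nearest=9 d=10 new=(12,2) → add node 12 parent=9 cost=10
13. q=(2,29) nearest=6 d=20 new=(2,11) → add node 13 parent=6 cost=10
14. q=(20,8) nearest=12 d=8 new=(14,4) → add node 14 parent=12 cost=12
15. q=(21,0) nearest=14 d=7 new=(16,2) → add node 15 parent=14 cost=14

Path: 0 2 5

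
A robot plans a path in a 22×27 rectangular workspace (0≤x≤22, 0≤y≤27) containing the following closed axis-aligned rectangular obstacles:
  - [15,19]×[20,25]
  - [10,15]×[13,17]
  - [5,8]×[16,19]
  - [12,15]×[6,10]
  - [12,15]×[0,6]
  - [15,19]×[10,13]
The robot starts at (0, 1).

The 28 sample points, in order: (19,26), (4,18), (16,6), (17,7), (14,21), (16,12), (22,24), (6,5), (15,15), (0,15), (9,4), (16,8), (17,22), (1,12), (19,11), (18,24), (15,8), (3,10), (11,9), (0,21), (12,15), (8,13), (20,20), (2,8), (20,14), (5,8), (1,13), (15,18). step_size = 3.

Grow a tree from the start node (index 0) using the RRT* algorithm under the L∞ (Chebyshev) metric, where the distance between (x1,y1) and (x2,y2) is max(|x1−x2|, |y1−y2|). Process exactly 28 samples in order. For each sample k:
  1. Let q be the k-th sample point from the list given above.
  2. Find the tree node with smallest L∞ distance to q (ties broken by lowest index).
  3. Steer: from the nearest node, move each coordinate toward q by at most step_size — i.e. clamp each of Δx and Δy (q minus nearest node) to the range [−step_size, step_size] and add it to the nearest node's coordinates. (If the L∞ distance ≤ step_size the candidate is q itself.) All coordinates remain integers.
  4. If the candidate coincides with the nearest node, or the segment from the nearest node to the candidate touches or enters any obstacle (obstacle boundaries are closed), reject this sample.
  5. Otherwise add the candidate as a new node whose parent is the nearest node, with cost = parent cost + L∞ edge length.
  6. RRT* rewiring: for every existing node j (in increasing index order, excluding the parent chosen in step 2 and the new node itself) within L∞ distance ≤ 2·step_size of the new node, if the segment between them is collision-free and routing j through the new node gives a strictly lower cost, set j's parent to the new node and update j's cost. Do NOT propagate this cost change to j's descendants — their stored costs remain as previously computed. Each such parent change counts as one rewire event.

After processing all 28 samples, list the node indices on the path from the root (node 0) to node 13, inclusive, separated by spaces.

1. q=(19,26) nearest=0 d=25 new=(3,4) → add node 1 parent=0 cost=3
2. q=(4,18) nearest=1 d=14 new=(4,7) → add node 2 parent=1 cost=6
3. q=(16,6) nearest=2 d=12 new=(7,6) → add node 3 parent=2 cost=9
4. q=(17,7) nearest=3 d=10 new=(10,7) → add node 4 parent=3 cost=12
5. q=(14,21) nearest=2 d=14 new=(7,10) → add node 5 parent=2 cost=9
6. q=(16,12) nearest=4 d=6 new=(13,10) → blocked by [12,15]×[6,10], reject
7. q=(22,24) nearest=5 d=15 new=(10,13) → blocked by [10,15]×[13,17], reject
8. q=(6,5) nearest=3 d=1 new=(6,5) → add node 6 parent=3 cost=10
9. q=(15,15) nearest=4 d=8 new=(13,10) → blocked by [12,15]×[6,10], reject
10. q=(0,15) nearest=5 d=7 new=(4,13) → add node 7 parent=5 cost=12
11. q=(9,4) nearest=3 d=2 new=(9,4) → add node 8 parent=3 cost=11
12. q=(16,8) nearest=4 d=6 new=(13,8) → blocked by [12,15]×[6,10], reject
13. q=(17,22) nearest=5 d=12 new=(10,13) → blocked by [10,15]×[13,17], reject
14. q=(1,12) nearest=7 d=3 new=(1,12) → add node 9 parent=7 cost=15
15. q=(19,11) nearest=4 d=9 new=(13,10) → blocked by [12,15]×[6,10], reject
16. q=(18,24) nearest=5 d=14 new=(10,13) → blocked by [10,15]×[13,17], reject
17. q=(15,8) nearest=4 d=5 new=(13,8) → blocked by [12,15]×[6,10], reject
18. q=(3,10) nearest=9 d=2 new=(3,10) → add node 10 parent=9 cost=17
19. q=(11,9) nearest=4 d=2 new=(11,9) → add node 11 parent=4 cost=14
20. q=(0,21) nearest=7 d=8 new=(1,16) → add node 12 parent=7 cost=15
21. q=(12,15) nearest=5 d=5 new=(10,13) → blocked by [10,15]×[13,17], reject
22. q=(8,13) nearest=5 d=3 new=(8,13) → add node 13 parent=5 cost=12
23. q=(20,20) nearest=11 d=11 new=(14,12) → blocked by [12,15]×[6,10], reject
24. q=(2,8) nearest=2 d=2 new=(2,8) → add node 14 parent=2 cost=8; rewire 9→14 (12<15); rewire 10→14 (10<17)
25. q=(20,14) nearest=11 d=9 new=(14,12) → blocked by [12,15]×[6,10], reject
26. q=(5,8) nearest=2 d=1 new=(5,8) → add node 15 parent=2 cost=7; rewire 9→15 (11<12); rewire 10→15 (9<10); rewire 11→15 (13<14)
27. q=(1,13) nearest=9 d=1 new=(1,13) → add node 16 parent=9 cost=12
28. q=(15,18) nearest=13 d=7 new=(11,16) → blocked by [10,15]×[13,17], reject

Path: 0 1 2 5 13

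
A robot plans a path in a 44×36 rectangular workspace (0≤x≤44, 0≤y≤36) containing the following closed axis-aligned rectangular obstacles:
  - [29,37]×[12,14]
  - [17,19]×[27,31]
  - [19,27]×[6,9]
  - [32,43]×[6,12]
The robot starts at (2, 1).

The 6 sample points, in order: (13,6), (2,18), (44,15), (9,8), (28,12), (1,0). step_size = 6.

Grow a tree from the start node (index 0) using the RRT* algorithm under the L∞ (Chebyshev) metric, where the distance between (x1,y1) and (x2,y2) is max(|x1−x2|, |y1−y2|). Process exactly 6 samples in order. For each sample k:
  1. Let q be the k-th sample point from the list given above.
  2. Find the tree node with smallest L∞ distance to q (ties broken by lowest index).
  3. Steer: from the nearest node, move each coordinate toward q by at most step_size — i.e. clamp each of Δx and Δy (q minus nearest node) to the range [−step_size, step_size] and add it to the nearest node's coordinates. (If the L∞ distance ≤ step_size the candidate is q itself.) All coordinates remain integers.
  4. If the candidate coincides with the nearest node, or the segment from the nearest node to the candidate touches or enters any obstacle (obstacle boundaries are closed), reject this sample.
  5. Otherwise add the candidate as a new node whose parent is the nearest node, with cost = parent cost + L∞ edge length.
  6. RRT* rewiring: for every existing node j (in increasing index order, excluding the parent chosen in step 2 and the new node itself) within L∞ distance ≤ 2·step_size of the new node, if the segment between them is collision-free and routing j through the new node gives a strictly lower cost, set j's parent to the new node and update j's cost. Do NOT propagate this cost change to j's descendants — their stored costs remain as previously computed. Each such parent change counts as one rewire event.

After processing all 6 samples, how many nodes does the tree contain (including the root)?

1. q=(13,6) nearest=0 d=11 new=(8,6) → add node 1 parent=0 cost=6
2. q=(2,18) nearest=1 d=12 new=(2,12) → add node 2 parent=1 cost=12
3. q=(44,15) nearest=1 d=36 new=(14,12) → add node 3 parent=1 cost=12
4. q=(9,8) nearest=1 d=2 new=(9,8) → add node 4 parent=1 cost=8
5. q=(28,12) nearest=3 d=14 new=(20,12) → add node 5 parent=3 cost=18
6. q=(1,0) nearest=0 d=1 new=(1,0) → add node 6 parent=0 cost=1

Node count: 7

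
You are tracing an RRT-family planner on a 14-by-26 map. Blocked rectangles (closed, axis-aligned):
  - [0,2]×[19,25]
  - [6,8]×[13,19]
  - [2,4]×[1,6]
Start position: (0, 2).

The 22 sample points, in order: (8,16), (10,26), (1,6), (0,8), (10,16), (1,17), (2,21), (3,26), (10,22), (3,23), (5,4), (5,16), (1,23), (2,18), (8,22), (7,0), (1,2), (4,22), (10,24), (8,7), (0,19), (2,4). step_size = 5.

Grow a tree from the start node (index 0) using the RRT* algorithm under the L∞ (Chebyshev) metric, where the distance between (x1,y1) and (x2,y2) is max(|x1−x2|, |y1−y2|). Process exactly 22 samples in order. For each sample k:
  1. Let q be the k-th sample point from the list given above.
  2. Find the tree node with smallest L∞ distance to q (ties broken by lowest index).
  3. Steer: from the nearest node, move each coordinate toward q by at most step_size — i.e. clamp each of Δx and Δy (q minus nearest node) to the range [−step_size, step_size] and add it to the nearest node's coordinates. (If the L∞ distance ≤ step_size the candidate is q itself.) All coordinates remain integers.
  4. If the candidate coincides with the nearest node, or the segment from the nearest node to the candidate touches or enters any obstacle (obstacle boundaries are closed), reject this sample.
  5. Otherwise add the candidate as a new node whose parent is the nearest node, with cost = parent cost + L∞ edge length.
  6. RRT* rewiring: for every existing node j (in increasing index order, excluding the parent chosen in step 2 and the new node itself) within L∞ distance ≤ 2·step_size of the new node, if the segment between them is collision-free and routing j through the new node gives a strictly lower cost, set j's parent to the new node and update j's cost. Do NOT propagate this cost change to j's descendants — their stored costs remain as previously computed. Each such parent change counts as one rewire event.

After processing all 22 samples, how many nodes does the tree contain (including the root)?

1. q=(8,16) nearest=0 d=14 new=(5,7) → blocked by [2,4]×[1,6], reject
2. q=(10,26) nearest=0 d=24 new=(5,7) → blocked by [2,4]×[1,6], reject
3. q=(1,6) nearest=0 d=4 new=(1,6) → add node 1 parent=0 cost=4
4. q=(0,8) nearest=1 d=2 new=(0,8) → add node 2 parent=1 cost=6
5. q=(10,16) nearest=1 d=10 new=(6,11) → add node 3 parent=1 cost=9
6. q=(1,17) nearest=3 d=6 new=(1,16) → add node 4 parent=3 cost=14
7. q=(2,21) nearest=4 d=5 new=(2,21) → blocked by [0,2]×[19,25], reject
8. q=(3,26) nearest=4 d=10 new=(3,21) → add node 5 parent=4 cost=19
9. q=(10,22) nearest=5 d=7 new=(8,22) → add node 6 parent=5 cost=24
10. q=(3,23) nearest=5 d=2 new=(3,23) → add node 7 parent=5 cost=21
11. q=(5,4) nearest=1 d=4 new=(5,4) → blocked by [2,4]×[1,6], reject
12. q=(5,16) nearest=4 d=4 new=(5,16) → add node 8 parent=4 cost=18
13. q=(1,23) nearest=5 d=2 new=(1,23) → blocked by [0,2]×[19,25], reject
14. q=(2,18) nearest=4 d=2 new=(2,18) → add node 9 parent=4 cost=16; rewire 6→9 (22<24)
15. q=(8,22) nearest=6 d=0 → coincident, reject
16. q=(7,0) nearest=1 d=6 new=(6,1) → blocked by [2,4]×[1,6], reject
17. q=(1,2) nearest=0 d=1 new=(1,2) → add node 10 parent=0 cost=1
18. q=(4,22) nearest=5 d=1 new=(4,22) → add node 11 parent=5 cost=20
19. q=(10,24) nearest=6 d=2 new=(10,24) → add node 12 parent=6 cost=24
20. q=(8,7) nearest=3 d=4 new=(8,7) → add node 13 parent=3 cost=13
21. q=(0,19) nearest=9 d=2 new=(0,19) → blocked by [0,2]×[19,25], reject
22. q=(2,4) nearest=0 d=2 new=(2,4) → blocked by [2,4]×[1,6], reject

Node count: 14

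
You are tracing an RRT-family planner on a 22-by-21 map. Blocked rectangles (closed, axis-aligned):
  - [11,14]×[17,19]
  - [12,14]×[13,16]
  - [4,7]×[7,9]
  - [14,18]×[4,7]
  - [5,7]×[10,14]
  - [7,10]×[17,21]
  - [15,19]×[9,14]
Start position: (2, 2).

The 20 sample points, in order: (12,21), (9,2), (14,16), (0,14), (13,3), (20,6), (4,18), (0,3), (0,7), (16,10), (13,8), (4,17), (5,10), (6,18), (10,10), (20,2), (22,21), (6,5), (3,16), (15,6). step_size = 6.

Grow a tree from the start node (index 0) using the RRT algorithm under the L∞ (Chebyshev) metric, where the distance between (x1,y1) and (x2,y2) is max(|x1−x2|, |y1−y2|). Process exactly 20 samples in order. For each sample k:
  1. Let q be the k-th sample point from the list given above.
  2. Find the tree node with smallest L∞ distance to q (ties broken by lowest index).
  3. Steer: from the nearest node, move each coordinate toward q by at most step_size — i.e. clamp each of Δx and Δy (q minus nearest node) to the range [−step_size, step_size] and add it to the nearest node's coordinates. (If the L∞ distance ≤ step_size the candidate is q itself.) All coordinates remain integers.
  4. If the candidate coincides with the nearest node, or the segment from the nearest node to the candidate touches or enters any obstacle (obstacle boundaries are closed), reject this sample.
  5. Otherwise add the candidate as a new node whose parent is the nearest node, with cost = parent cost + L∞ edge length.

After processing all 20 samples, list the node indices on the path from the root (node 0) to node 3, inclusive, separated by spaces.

1. q=(12,21) nearest=0 d=19 new=(8,8) → blocked by [4,7]×[7,9], reject
2. q=(9,2) nearest=0 d=7 new=(8,2) → add node 1 parent=0 cost=6
3. q=(14,16) nearest=0 d=14 new=(8,8) → blocked by [4,7]×[7,9], reject
4. q=(0,14) nearest=0 d=12 new=(0,8) → add node 2 parent=0 cost=6
5. q=(13,3) nearest=1 d=5 new=(13,3) → add node 3 parent=1 cost=11
6. q=(20,6) nearest=3 d=7 new=(19,6) → blocked by [14,18]×[4,7], reject
7. q=(4,18) nearest=2 d=10 new=(4,14) → add node 4 parent=2 cost=12
8. q=(0,3) nearest=0 d=2 new=(0,3) → add node 5 parent=0 cost=2
9. q=(0,7) nearest=2 d=1 new=(0,7) → add node 6 parent=2 cost=7
10. q=(16,10) nearest=3 d=7 new=(16,9) → blocked by [14,18]×[4,7], reject
11. q=(13,8) nearest=3 d=5 new=(13,8) → add node 7 parent=3 cost=16
12. q=(4,17) nearest=4 d=3 new=(4,17) → add node 8 parent=4 cost=15
13. q=(5,10) nearest=4 d=4 new=(5,10) → blocked by [5,7]×[10,14], reject
14. q=(6,18) nearest=8 d=2 new=(6,18) → add node 9 parent=8 cost=17
15. q=(10,10) nearest=7 d=3 new=(10,10) → add node 10 parent=7 cost=19
16. q=(20,2) nearest=3 d=7 new=(19,2) → add node 11 parent=3 cost=17
17. q=(22,21) nearest=10 d=12 new=(16,16) → blocked by [12,14]×[13,16], reject
18. q=(6,5) nearest=1 d=3 new=(6,5) → add node 12 parent=1 cost=9
19. q=(3,16) nearest=8 d=1 new=(3,16) → add node 13 parent=8 cost=16
20. q=(15,6) nearest=7 d=2 new=(15,6) → blocked by [14,18]×[4,7], reject

Path: 0 1 3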